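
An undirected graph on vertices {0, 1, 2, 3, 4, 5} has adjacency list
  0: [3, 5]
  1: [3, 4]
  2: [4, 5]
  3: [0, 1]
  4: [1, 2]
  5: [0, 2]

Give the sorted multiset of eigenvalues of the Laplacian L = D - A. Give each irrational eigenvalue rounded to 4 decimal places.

[0, 1, 1, 3, 3, 4]

Reading degrees in the order [0, 1, 2, 3, 4, 5] gives [2, 2, 2, 2, 2, 2]; set D = diag(2, 2, 2, 2, 2, 2) and form L = D - A. L is symmetric positive semidefinite, so every eigenvalue is real and nonnegative. The largest eigenvalue, 4, is at most the vertex count 6.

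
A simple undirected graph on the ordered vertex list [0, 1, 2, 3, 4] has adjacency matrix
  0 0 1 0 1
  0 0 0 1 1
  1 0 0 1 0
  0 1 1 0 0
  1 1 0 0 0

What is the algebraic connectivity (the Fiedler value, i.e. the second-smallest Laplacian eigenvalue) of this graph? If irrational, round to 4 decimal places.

Reading degrees in the order [0, 1, 2, 3, 4] gives [2, 2, 2, 2, 2]; set D = diag(2, 2, 2, 2, 2) and form L = D - A. The smallest Laplacian eigenvalue is always 0. The next one, lambda_2 = 1.3820, measures how hard the graph is to disconnect: larger values mean better connectivity. The largest eigenvalue, 3.6180, is at most the vertex count 5.

1.3820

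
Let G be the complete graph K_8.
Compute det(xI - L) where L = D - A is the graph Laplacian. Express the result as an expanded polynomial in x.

x^8 - 56x^7 + 1344x^6 - 17920x^5 + 143360x^4 - 688128x^3 + 1835008x^2 - 2097152x

The graph has 8 vertices and degree multiset [7, 7, 7, 7, 7, 7, 7, 7]; D is the diagonal matrix of degrees and L = D - A. L has integer entries, so p(x) = det(xI - L) has integer coefficients. Expanding the determinant yields x^8 - 56x^7 + 1344x^6 - 17920x^5 + 143360x^4 - 688128x^3 + 1835008x^2 - 2097152x. The constant term is 0 because L is singular (the all-ones vector lies in its kernel). There is one zero in the spectrum, matching the 1 component.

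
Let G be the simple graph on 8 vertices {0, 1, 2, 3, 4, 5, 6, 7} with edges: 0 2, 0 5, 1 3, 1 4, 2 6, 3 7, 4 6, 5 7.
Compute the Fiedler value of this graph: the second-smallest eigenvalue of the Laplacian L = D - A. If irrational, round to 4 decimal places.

0.5858

Reading degrees in the order [0, 1, 2, 3, 4, 5, 6, 7] gives [2, 2, 2, 2, 2, 2, 2, 2]; set D = diag(2, 2, 2, 2, 2, 2, 2, 2) and form L = D - A. Computing the eigenvalues of L and sorting gives [0, 0.5858, 0.5858, 2, 2, 3.4142, 3.4142, 4]. The Fiedler value lambda_2 = 0.5858 is strictly positive, so the graph is connected. There is one zero in the spectrum, matching the 1 component.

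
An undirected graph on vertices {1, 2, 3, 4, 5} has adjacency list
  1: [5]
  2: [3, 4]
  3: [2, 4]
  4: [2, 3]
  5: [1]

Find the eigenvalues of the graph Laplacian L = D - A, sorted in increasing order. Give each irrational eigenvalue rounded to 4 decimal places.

[0, 0, 2, 3, 3]

With the vertex order [1, 2, 3, 4, 5], the degrees are [1, 2, 2, 2, 1], giving D = diag(1, 2, 2, 2, 1) and L = D - A. Diagonalising L (or applying a numerical eigensolver to the 5x5 matrix) gives the spectrum above. The 2 zero eigenvalues correspond to the 2 connected components.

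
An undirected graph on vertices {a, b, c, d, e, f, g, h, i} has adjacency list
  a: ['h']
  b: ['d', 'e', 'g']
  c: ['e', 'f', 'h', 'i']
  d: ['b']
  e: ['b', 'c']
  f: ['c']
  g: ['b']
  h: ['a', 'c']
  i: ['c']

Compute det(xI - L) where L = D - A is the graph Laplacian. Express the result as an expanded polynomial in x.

x^9 - 16x^8 + 101x^7 - 326x^6 + 586x^5 - 598x^4 + 335x^3 - 92x^2 + 9x

With the vertex order [a, b, c, d, e, f, g, h, i], the degrees are [1, 3, 4, 1, 2, 1, 1, 2, 1], giving D = diag(1, 3, 4, 1, 2, 1, 1, 2, 1) and L = D - A. L has integer entries, so p(x) = det(xI - L) has integer coefficients. Expanding the determinant yields x^9 - 16x^8 + 101x^7 - 326x^6 + 586x^5 - 598x^4 + 335x^3 - 92x^2 + 9x. The constant term is 0 because L is singular (the all-ones vector lies in its kernel). There is one zero in the spectrum, matching the 1 component.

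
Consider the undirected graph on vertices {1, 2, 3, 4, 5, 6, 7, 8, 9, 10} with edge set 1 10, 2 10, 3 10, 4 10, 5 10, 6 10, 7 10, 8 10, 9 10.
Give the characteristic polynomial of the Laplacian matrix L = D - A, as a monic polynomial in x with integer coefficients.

Each diagonal entry of L is the vertex degree and each off-diagonal entry is -1 where an edge is present, 0 otherwise; in the order [1, 2, 3, 4, 5, 6, 7, 8, 9, 10] the diagonal is [1, 1, 1, 1, 1, 1, 1, 1, 1, 9]. Computing det(xI - L) by cofactor expansion (or equivalently via sum-over-permutations) gives x^10 - 18x^9 + 108x^8 - 336x^7 + 630x^6 - 756x^5 + 588x^4 - 288x^3 + 81x^2 - 10x. The constant term is 0 because L is singular (the all-ones vector lies in its kernel). The largest eigenvalue, 10, is at most the vertex count 10. The eigenvalues sum to 18, which equals trace(L) = 2|E|.

x^10 - 18x^9 + 108x^8 - 336x^7 + 630x^6 - 756x^5 + 588x^4 - 288x^3 + 81x^2 - 10x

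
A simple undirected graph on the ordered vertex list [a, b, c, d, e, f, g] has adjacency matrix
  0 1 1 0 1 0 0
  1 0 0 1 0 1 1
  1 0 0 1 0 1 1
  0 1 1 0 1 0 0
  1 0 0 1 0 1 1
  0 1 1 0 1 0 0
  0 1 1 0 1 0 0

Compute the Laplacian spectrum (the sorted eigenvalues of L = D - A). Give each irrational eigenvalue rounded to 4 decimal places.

Each diagonal entry of L is the vertex degree and each off-diagonal entry is -1 where an edge is present, 0 otherwise; in the order [a, b, c, d, e, f, g] the diagonal is [3, 4, 4, 3, 4, 3, 3]. Since every row of L sums to 0, the all-ones vector is in the kernel and 0 is an eigenvalue. The single zero eigenvalue shows the graph is connected. There is one zero in the spectrum, matching the 1 component.

[0, 3, 3, 3, 4, 4, 7]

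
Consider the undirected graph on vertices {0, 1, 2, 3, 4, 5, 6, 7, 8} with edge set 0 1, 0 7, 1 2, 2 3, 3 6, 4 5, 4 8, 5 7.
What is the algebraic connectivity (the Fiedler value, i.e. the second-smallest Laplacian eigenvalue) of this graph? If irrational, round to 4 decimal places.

0.1206

Each diagonal entry of L is the vertex degree and each off-diagonal entry is -1 where an edge is present, 0 otherwise; in the order [0, 1, 2, 3, 4, 5, 6, 7, 8] the diagonal is [2, 2, 2, 2, 2, 2, 1, 2, 1]. The smallest Laplacian eigenvalue is always 0. The next one, lambda_2 = 0.1206, measures how hard the graph is to disconnect: larger values mean better connectivity. By the matrix-tree theorem the graph has (1/9) * product of the nonzero eigenvalues = 1 spanning tree.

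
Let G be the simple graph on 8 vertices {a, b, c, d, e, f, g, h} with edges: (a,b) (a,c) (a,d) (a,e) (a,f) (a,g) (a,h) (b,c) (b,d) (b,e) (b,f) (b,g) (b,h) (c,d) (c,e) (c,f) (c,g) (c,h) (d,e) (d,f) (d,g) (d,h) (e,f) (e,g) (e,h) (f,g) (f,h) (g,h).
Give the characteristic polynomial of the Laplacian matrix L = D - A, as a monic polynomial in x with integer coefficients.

Reading degrees in the order [a, b, c, d, e, f, g, h] gives [7, 7, 7, 7, 7, 7, 7, 7]; set D = diag(7, 7, 7, 7, 7, 7, 7, 7) and form L = D - A. Computing det(xI - L) by cofactor expansion (or equivalently via sum-over-permutations) gives x^8 - 56x^7 + 1344x^6 - 17920x^5 + 143360x^4 - 688128x^3 + 1835008x^2 - 2097152x. The constant term is 0 because L is singular (the all-ones vector lies in its kernel). The largest eigenvalue, 8, is at most the vertex count 8.

x^8 - 56x^7 + 1344x^6 - 17920x^5 + 143360x^4 - 688128x^3 + 1835008x^2 - 2097152x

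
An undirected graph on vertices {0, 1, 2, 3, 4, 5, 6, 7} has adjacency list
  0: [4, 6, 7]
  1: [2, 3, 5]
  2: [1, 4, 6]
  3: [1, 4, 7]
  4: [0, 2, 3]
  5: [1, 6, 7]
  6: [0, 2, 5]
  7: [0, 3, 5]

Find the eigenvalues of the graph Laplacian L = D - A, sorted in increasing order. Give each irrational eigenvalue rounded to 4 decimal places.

[0, 2, 2, 2, 4, 4, 4, 6]

With the vertex order [0, 1, 2, 3, 4, 5, 6, 7], the degrees are [3, 3, 3, 3, 3, 3, 3, 3], giving D = diag(3, 3, 3, 3, 3, 3, 3, 3) and L = D - A. Diagonalising L (or applying a numerical eigensolver to the 8x8 matrix) gives the spectrum above. The single zero eigenvalue shows the graph is connected. By the matrix-tree theorem the graph has (1/8) * product of the nonzero eigenvalues = 384 spanning trees. The largest eigenvalue, 6, is at most the vertex count 8.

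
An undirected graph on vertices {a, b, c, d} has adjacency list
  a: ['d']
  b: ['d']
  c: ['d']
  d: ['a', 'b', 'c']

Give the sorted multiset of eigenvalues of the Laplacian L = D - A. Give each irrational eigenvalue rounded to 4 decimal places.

[0, 1, 1, 4]

Reading degrees in the order [a, b, c, d] gives [1, 1, 1, 3]; set D = diag(1, 1, 1, 3) and form L = D - A. Since every row of L sums to 0, the all-ones vector is in the kernel and 0 is an eigenvalue. The single zero eigenvalue shows the graph is connected. The largest eigenvalue, 4, is at most the vertex count 4.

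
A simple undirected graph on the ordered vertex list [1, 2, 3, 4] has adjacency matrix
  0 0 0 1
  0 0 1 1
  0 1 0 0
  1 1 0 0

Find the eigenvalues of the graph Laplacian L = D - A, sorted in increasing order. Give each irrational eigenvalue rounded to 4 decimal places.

With the vertex order [1, 2, 3, 4], the degrees are [1, 2, 1, 2], giving D = diag(1, 2, 1, 2) and L = D - A. L is symmetric positive semidefinite, so every eigenvalue is real and nonnegative. The single zero eigenvalue shows the graph is connected.

[0, 0.5858, 2, 3.4142]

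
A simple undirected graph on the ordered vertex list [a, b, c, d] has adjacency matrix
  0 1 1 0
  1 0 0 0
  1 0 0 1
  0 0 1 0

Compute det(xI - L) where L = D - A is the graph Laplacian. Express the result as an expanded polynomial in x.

Reading degrees in the order [a, b, c, d] gives [2, 1, 2, 1]; set D = diag(2, 1, 2, 1) and form L = D - A. L has integer entries, so p(x) = det(xI - L) has integer coefficients. Expanding the determinant yields x^4 - 6x^3 + 10x^2 - 4x. The constant term is 0 because L is singular (the all-ones vector lies in its kernel).

x^4 - 6x^3 + 10x^2 - 4x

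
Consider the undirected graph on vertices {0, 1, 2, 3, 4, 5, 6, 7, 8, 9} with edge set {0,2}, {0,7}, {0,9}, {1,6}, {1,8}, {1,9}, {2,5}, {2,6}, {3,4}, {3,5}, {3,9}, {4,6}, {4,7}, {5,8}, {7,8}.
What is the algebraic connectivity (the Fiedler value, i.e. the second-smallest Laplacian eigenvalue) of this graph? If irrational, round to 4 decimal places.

With the vertex order [0, 1, 2, 3, 4, 5, 6, 7, 8, 9], the degrees are [3, 3, 3, 3, 3, 3, 3, 3, 3, 3], giving D = diag(3, 3, 3, 3, 3, 3, 3, 3, 3, 3) and L = D - A. The sorted Laplacian eigenvalues are [0, 2, 2, 2, 2, 2, 5, 5, 5, 5]; the algebraic connectivity is the second entry, 2. By the matrix-tree theorem the graph has (1/10) * product of the nonzero eigenvalues = 2000 spanning trees.

2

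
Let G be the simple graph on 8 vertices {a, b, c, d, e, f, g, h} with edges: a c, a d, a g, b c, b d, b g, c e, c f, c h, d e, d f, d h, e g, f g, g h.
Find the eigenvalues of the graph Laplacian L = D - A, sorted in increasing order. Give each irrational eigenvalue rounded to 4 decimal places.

[0, 3, 3, 3, 3, 5, 5, 8]

Each diagonal entry of L is the vertex degree and each off-diagonal entry is -1 where an edge is present, 0 otherwise; in the order [a, b, c, d, e, f, g, h] the diagonal is [3, 3, 5, 5, 3, 3, 5, 3]. The multiplicity of 0 as a Laplacian eigenvalue equals the number of connected components. The single zero eigenvalue shows the graph is connected. By the matrix-tree theorem the graph has (1/8) * product of the nonzero eigenvalues = 2025 spanning trees. There is one zero in the spectrum, matching the 1 component.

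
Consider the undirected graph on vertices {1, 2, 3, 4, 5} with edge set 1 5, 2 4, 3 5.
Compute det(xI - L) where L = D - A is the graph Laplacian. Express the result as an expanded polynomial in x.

x^5 - 6x^4 + 11x^3 - 6x^2

Reading degrees in the order [1, 2, 3, 4, 5] gives [1, 1, 1, 1, 2]; set D = diag(1, 1, 1, 1, 2) and form L = D - A. Computing det(xI - L) by cofactor expansion (or equivalently via sum-over-permutations) gives x^5 - 6x^4 + 11x^3 - 6x^2. The coefficient of x^4 equals -trace(L) = -6, matching the sum of degrees. The largest eigenvalue, 3, is at most the vertex count 5.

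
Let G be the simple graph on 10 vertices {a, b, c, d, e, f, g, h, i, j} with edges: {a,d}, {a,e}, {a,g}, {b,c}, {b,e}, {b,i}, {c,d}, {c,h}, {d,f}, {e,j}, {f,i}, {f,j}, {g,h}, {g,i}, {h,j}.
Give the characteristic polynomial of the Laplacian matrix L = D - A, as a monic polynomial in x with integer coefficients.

x^10 - 30x^9 + 390x^8 - 2880x^7 + 13305x^6 - 39882x^5 + 77640x^4 - 94800x^3 + 66000x^2 - 20000x

Each diagonal entry of L is the vertex degree and each off-diagonal entry is -1 where an edge is present, 0 otherwise; in the order [a, b, c, d, e, f, g, h, i, j] the diagonal is [3, 3, 3, 3, 3, 3, 3, 3, 3, 3]. The eigenvalues of L are [0, 2, 2, 2, 2, 2, 5, 5, 5, 5]; the characteristic polynomial is the product of (x - lambda_i), which multiplies out to x^10 - 30x^9 + 390x^8 - 2880x^7 + 13305x^6 - 39882x^5 + 77640x^4 - 94800x^3 + 66000x^2 - 20000x. The coefficient of x^9 equals -trace(L) = -30, matching the sum of degrees.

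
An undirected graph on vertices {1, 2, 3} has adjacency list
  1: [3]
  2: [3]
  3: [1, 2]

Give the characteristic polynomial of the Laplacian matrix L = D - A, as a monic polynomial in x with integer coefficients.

Each diagonal entry of L is the vertex degree and each off-diagonal entry is -1 where an edge is present, 0 otherwise; in the order [1, 2, 3] the diagonal is [1, 1, 2]. The eigenvalues of L are [0, 1, 3]; the characteristic polynomial is the product of (x - lambda_i), which multiplies out to x^3 - 4x^2 + 3x. The coefficient of x^2 equals -trace(L) = -4, matching the sum of degrees.

x^3 - 4x^2 + 3x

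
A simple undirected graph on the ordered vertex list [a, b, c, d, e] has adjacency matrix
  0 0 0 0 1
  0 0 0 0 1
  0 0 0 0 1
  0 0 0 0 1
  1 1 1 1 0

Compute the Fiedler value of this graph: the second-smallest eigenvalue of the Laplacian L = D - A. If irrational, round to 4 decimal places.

1

Reading degrees in the order [a, b, c, d, e] gives [1, 1, 1, 1, 4]; set D = diag(1, 1, 1, 1, 4) and form L = D - A. The sorted Laplacian eigenvalues are [0, 1, 1, 1, 5]; the algebraic connectivity is the second entry, 1. There is one zero in the spectrum, matching the 1 component. The largest eigenvalue, 5, is at most the vertex count 5.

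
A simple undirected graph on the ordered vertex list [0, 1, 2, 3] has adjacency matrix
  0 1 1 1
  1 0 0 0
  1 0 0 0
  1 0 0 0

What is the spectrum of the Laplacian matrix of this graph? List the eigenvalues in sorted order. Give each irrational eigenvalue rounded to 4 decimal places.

Reading degrees in the order [0, 1, 2, 3] gives [3, 1, 1, 1]; set D = diag(3, 1, 1, 1) and form L = D - A. L is symmetric positive semidefinite, so every eigenvalue is real and nonnegative. The single zero eigenvalue shows the graph is connected. The eigenvalues sum to 6, which equals trace(L) = 2|E|. The largest eigenvalue, 4, is at most the vertex count 4.

[0, 1, 1, 4]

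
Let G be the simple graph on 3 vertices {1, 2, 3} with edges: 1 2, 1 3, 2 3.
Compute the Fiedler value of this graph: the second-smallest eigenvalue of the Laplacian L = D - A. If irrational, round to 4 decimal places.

Each diagonal entry of L is the vertex degree and each off-diagonal entry is -1 where an edge is present, 0 otherwise; in the order [1, 2, 3] the diagonal is [2, 2, 2]. Computing the eigenvalues of L and sorting gives [0, 3, 3]. The Fiedler value lambda_2 = 3 is strictly positive, so the graph is connected.

3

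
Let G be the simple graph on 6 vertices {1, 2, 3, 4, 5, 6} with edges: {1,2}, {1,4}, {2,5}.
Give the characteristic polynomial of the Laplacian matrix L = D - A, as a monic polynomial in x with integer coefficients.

x^6 - 6x^5 + 10x^4 - 4x^3

Each diagonal entry of L is the vertex degree and each off-diagonal entry is -1 where an edge is present, 0 otherwise; in the order [1, 2, 3, 4, 5, 6] the diagonal is [2, 2, 0, 1, 1, 0]. L has integer entries, so p(x) = det(xI - L) has integer coefficients. Expanding the determinant yields x^6 - 6x^5 + 10x^4 - 4x^3. The coefficient of x^5 equals -trace(L) = -6, matching the sum of degrees. There are 3 zeros in the spectrum, matching the 3 components. The largest eigenvalue, 3.4142, is at most the vertex count 6.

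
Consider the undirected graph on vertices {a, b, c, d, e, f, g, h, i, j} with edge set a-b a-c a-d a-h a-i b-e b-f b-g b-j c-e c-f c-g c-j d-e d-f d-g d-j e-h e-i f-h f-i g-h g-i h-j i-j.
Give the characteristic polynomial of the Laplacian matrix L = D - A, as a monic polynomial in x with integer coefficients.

With the vertex order [a, b, c, d, e, f, g, h, i, j], the degrees are [5, 5, 5, 5, 5, 5, 5, 5, 5, 5], giving D = diag(5, 5, 5, 5, 5, 5, 5, 5, 5, 5) and L = D - A. L has integer entries, so p(x) = det(xI - L) has integer coefficients. Expanding the determinant yields x^10 - 50x^9 + 1100x^8 - 14000x^7 + 113750x^6 - 612500x^5 + 2187500x^4 - 5000000x^3 + 6640625x^2 - 3906250x. The coefficient of x^9 equals -trace(L) = -50, matching the sum of degrees. By the matrix-tree theorem the graph has (1/10) * product of the nonzero eigenvalues = 390625 spanning trees.

x^10 - 50x^9 + 1100x^8 - 14000x^7 + 113750x^6 - 612500x^5 + 2187500x^4 - 5000000x^3 + 6640625x^2 - 3906250x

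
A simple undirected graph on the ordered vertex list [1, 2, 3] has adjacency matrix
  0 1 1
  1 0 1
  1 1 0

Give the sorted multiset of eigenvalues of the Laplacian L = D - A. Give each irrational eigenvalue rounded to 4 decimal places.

[0, 3, 3]

With the vertex order [1, 2, 3], the degrees are [2, 2, 2], giving D = diag(2, 2, 2) and L = D - A. Diagonalising L (or applying a numerical eigensolver to the 3x3 matrix) gives the spectrum above. The eigenvalues sum to 6, which equals trace(L) = 2|E|.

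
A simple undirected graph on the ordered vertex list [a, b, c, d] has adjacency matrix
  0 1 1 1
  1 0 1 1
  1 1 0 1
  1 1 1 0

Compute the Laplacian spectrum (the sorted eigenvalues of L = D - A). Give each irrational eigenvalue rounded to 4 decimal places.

With the vertex order [a, b, c, d], the degrees are [3, 3, 3, 3], giving D = diag(3, 3, 3, 3) and L = D - A. Since every row of L sums to 0, the all-ones vector is in the kernel and 0 is an eigenvalue. The single zero eigenvalue shows the graph is connected. The largest eigenvalue, 4, is at most the vertex count 4.

[0, 4, 4, 4]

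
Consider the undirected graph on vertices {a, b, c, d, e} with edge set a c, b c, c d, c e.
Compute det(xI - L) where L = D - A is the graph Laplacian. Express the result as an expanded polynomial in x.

Each diagonal entry of L is the vertex degree and each off-diagonal entry is -1 where an edge is present, 0 otherwise; in the order [a, b, c, d, e] the diagonal is [1, 1, 4, 1, 1]. The eigenvalues of L are [0, 1, 1, 1, 5]; the characteristic polynomial is the product of (x - lambda_i), which multiplies out to x^5 - 8x^4 + 18x^3 - 16x^2 + 5x. Since p(0) = det(-L) = 0, x divides p(x).

x^5 - 8x^4 + 18x^3 - 16x^2 + 5x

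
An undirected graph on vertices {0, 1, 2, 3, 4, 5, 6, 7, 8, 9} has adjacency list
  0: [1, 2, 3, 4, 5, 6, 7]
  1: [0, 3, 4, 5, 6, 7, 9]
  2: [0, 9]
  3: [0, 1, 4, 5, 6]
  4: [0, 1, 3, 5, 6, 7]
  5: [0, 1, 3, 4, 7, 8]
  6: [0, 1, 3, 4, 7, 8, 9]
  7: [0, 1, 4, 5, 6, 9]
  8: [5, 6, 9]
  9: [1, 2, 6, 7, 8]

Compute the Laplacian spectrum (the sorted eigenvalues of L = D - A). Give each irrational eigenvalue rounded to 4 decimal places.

With the vertex order [0, 1, 2, 3, 4, 5, 6, 7, 8, 9], the degrees are [7, 7, 2, 5, 6, 6, 7, 6, 3, 5], giving D = diag(7, 7, 2, 5, 6, 6, 7, 6, 3, 5) and L = D - A. Since every row of L sums to 0, the all-ones vector is in the kernel and 0 is an eigenvalue. The single zero eigenvalue shows the graph is connected. There is one zero in the spectrum, matching the 1 component.

[0, 1.8543, 2.7517, 4.7084, 5.7400, 6.6983, 7.3511, 7.8435, 8.3688, 8.6840]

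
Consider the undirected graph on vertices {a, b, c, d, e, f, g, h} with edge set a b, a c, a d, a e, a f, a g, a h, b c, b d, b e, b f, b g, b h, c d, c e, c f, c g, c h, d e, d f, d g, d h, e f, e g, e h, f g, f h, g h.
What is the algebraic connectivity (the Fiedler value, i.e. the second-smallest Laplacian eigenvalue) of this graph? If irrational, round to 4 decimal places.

8

Reading degrees in the order [a, b, c, d, e, f, g, h] gives [7, 7, 7, 7, 7, 7, 7, 7]; set D = diag(7, 7, 7, 7, 7, 7, 7, 7) and form L = D - A. The sorted Laplacian eigenvalues are [0, 8, 8, 8, 8, 8, 8, 8]; the algebraic connectivity is the second entry, 8. The largest eigenvalue, 8, is at most the vertex count 8.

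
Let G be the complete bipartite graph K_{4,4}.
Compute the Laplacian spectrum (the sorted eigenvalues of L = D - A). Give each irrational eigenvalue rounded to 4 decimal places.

The graph has 8 vertices and degree multiset [4, 4, 4, 4, 4, 4, 4, 4]; D is the diagonal matrix of degrees and L = D - A. Diagonalising L (or applying a numerical eigensolver to the 8x8 matrix) gives the spectrum above. There is one zero in the spectrum, matching the 1 component. By the matrix-tree theorem the graph has (1/8) * product of the nonzero eigenvalues = 4096 spanning trees.

[0, 4, 4, 4, 4, 4, 4, 8]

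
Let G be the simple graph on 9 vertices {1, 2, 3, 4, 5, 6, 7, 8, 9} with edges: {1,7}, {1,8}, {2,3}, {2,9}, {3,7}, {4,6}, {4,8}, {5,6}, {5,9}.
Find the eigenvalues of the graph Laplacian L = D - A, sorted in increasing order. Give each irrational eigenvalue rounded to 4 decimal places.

[0, 0.4679, 0.4679, 1.6527, 1.6527, 3, 3, 3.8794, 3.8794]

Reading degrees in the order [1, 2, 3, 4, 5, 6, 7, 8, 9] gives [2, 2, 2, 2, 2, 2, 2, 2, 2]; set D = diag(2, 2, 2, 2, 2, 2, 2, 2, 2) and form L = D - A. L is symmetric positive semidefinite, so every eigenvalue is real and nonnegative. The eigenvalues sum to 18, which equals trace(L) = 2|E|. The largest eigenvalue, 3.8794, is at most the vertex count 9.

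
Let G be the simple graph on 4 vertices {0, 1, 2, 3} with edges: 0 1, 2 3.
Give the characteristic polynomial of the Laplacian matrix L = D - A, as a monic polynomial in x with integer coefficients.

Each diagonal entry of L is the vertex degree and each off-diagonal entry is -1 where an edge is present, 0 otherwise; in the order [0, 1, 2, 3] the diagonal is [1, 1, 1, 1]. L has integer entries, so p(x) = det(xI - L) has integer coefficients. Expanding the determinant yields x^4 - 4x^3 + 4x^2. The constant term is 0 because L is singular (the all-ones vector lies in its kernel). There are 2 zeros in the spectrum, matching the 2 components.

x^4 - 4x^3 + 4x^2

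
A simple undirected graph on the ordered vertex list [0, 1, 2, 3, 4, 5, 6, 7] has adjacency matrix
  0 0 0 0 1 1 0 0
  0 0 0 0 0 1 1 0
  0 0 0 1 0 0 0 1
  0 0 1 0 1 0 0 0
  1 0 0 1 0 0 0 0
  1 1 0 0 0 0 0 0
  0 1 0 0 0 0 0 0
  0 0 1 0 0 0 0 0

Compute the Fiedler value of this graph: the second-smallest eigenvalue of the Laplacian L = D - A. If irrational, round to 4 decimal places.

0.1522

Reading degrees in the order [0, 1, 2, 3, 4, 5, 6, 7] gives [2, 2, 2, 2, 2, 2, 1, 1]; set D = diag(2, 2, 2, 2, 2, 2, 1, 1) and form L = D - A. The smallest Laplacian eigenvalue is always 0. The next one, lambda_2 = 0.1522, measures how hard the graph is to disconnect: larger values mean better connectivity.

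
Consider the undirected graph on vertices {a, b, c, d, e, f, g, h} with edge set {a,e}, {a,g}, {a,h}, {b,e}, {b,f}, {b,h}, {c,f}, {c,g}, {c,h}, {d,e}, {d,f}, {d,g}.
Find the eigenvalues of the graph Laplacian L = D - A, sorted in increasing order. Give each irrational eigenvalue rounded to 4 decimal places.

[0, 2, 2, 2, 4, 4, 4, 6]

With the vertex order [a, b, c, d, e, f, g, h], the degrees are [3, 3, 3, 3, 3, 3, 3, 3], giving D = diag(3, 3, 3, 3, 3, 3, 3, 3) and L = D - A. Diagonalising L (or applying a numerical eigensolver to the 8x8 matrix) gives the spectrum above. The largest eigenvalue, 6, is at most the vertex count 8.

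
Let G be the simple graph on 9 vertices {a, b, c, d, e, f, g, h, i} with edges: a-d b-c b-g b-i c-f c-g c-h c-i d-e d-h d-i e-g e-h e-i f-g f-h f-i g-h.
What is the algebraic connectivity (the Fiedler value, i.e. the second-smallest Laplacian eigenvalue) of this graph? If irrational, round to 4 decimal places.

Reading degrees in the order [a, b, c, d, e, f, g, h, i] gives [1, 3, 5, 4, 4, 4, 5, 5, 5]; set D = diag(1, 3, 5, 4, 4, 4, 5, 5, 5) and form L = D - A. The smallest Laplacian eigenvalue is always 0. The next one, lambda_2 = 0.7896, measures how hard the graph is to disconnect: larger values mean better connectivity. The eigenvalues sum to 36, which equals trace(L) = 2|E|.

0.7896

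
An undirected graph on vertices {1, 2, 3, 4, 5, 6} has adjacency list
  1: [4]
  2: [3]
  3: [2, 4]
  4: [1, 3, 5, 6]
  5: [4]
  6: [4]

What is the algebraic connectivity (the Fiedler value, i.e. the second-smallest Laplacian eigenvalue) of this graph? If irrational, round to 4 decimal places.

0.4859

Each diagonal entry of L is the vertex degree and each off-diagonal entry is -1 where an edge is present, 0 otherwise; in the order [1, 2, 3, 4, 5, 6] the diagonal is [1, 1, 2, 4, 1, 1]. The smallest Laplacian eigenvalue is always 0. The next one, lambda_2 = 0.4859, measures how hard the graph is to disconnect: larger values mean better connectivity. The eigenvalues sum to 10, which equals trace(L) = 2|E|. By the matrix-tree theorem the graph has (1/6) * product of the nonzero eigenvalues = 1 spanning tree.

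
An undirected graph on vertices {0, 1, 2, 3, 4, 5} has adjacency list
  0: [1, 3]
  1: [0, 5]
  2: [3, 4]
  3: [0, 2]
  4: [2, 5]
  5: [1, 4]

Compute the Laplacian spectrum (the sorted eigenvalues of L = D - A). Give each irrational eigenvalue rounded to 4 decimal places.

[0, 1, 1, 3, 3, 4]

With the vertex order [0, 1, 2, 3, 4, 5], the degrees are [2, 2, 2, 2, 2, 2], giving D = diag(2, 2, 2, 2, 2, 2) and L = D - A. Diagonalising L (or applying a numerical eigensolver to the 6x6 matrix) gives the spectrum above. There is one zero in the spectrum, matching the 1 component.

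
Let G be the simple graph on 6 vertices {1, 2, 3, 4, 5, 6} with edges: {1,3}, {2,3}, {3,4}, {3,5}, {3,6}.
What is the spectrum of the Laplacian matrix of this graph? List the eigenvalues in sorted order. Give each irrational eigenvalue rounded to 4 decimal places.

Each diagonal entry of L is the vertex degree and each off-diagonal entry is -1 where an edge is present, 0 otherwise; in the order [1, 2, 3, 4, 5, 6] the diagonal is [1, 1, 5, 1, 1, 1]. Diagonalising L (or applying a numerical eigensolver to the 6x6 matrix) gives the spectrum above. There is one zero in the spectrum, matching the 1 component.

[0, 1, 1, 1, 1, 6]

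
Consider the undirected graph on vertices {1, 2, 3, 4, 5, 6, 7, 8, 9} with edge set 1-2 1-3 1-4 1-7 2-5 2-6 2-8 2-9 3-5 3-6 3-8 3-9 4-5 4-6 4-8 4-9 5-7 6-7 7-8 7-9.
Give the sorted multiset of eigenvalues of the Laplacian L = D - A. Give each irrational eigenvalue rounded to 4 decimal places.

[0, 4, 4, 4, 4, 5, 5, 5, 9]

Reading degrees in the order [1, 2, 3, 4, 5, 6, 7, 8, 9] gives [4, 5, 5, 5, 4, 4, 5, 4, 4]; set D = diag(4, 5, 5, 5, 4, 4, 5, 4, 4) and form L = D - A. Since every row of L sums to 0, the all-ones vector is in the kernel and 0 is an eigenvalue.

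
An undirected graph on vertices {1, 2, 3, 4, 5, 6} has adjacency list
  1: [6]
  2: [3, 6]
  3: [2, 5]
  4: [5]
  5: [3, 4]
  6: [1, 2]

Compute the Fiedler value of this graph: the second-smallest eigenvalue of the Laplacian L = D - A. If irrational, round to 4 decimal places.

Reading degrees in the order [1, 2, 3, 4, 5, 6] gives [1, 2, 2, 1, 2, 2]; set D = diag(1, 2, 2, 1, 2, 2) and form L = D - A. Computing the eigenvalues of L and sorting gives [0, 0.2679, 1, 2, 3, 3.7321]. The Fiedler value lambda_2 = 0.2679 is strictly positive, so the graph is connected. The largest eigenvalue, 3.7321, is at most the vertex count 6. There is one zero in the spectrum, matching the 1 component.

0.2679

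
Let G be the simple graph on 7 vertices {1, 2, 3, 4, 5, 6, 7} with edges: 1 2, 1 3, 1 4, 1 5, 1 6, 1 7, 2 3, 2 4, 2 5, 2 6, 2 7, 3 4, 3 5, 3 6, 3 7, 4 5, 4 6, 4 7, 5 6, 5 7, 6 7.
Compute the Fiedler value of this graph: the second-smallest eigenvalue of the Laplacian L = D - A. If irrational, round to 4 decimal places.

With the vertex order [1, 2, 3, 4, 5, 6, 7], the degrees are [6, 6, 6, 6, 6, 6, 6], giving D = diag(6, 6, 6, 6, 6, 6, 6) and L = D - A. The sorted Laplacian eigenvalues are [0, 7, 7, 7, 7, 7, 7]; the algebraic connectivity is the second entry, 7.

7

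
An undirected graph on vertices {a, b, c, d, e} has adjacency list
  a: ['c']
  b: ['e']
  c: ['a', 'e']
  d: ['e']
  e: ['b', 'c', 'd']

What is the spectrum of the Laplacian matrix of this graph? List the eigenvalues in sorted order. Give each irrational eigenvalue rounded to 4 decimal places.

Each diagonal entry of L is the vertex degree and each off-diagonal entry is -1 where an edge is present, 0 otherwise; in the order [a, b, c, d, e] the diagonal is [1, 1, 2, 1, 3]. Diagonalising L (or applying a numerical eigensolver to the 5x5 matrix) gives the spectrum above. By the matrix-tree theorem the graph has (1/5) * product of the nonzero eigenvalues = 1 spanning tree.

[0, 0.5188, 1, 2.3111, 4.1701]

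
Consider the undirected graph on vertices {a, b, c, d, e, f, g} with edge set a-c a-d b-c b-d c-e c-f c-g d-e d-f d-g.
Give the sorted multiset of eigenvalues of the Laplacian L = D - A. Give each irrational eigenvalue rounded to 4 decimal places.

[0, 2, 2, 2, 2, 5, 7]

Reading degrees in the order [a, b, c, d, e, f, g] gives [2, 2, 5, 5, 2, 2, 2]; set D = diag(2, 2, 5, 5, 2, 2, 2) and form L = D - A. Diagonalising L (or applying a numerical eigensolver to the 7x7 matrix) gives the spectrum above. The single zero eigenvalue shows the graph is connected. The largest eigenvalue, 7, is at most the vertex count 7. By the matrix-tree theorem the graph has (1/7) * product of the nonzero eigenvalues = 80 spanning trees.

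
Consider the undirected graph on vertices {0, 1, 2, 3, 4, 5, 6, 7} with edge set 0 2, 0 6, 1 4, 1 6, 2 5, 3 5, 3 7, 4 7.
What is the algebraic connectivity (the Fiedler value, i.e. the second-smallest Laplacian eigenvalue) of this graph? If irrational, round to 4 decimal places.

0.5858

With the vertex order [0, 1, 2, 3, 4, 5, 6, 7], the degrees are [2, 2, 2, 2, 2, 2, 2, 2], giving D = diag(2, 2, 2, 2, 2, 2, 2, 2) and L = D - A. The sorted Laplacian eigenvalues are [0, 0.5858, 0.5858, 2, 2, 3.4142, 3.4142, 4]; the algebraic connectivity is the second entry, 0.5858. By the matrix-tree theorem the graph has (1/8) * product of the nonzero eigenvalues = 8 spanning trees.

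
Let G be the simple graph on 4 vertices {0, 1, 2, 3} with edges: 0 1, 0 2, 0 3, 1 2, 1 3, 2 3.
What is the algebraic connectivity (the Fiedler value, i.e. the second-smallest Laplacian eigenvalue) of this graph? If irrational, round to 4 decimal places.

4

With the vertex order [0, 1, 2, 3], the degrees are [3, 3, 3, 3], giving D = diag(3, 3, 3, 3) and L = D - A. Computing the eigenvalues of L and sorting gives [0, 4, 4, 4]. The Fiedler value lambda_2 = 4 is strictly positive, so the graph is connected. There is one zero in the spectrum, matching the 1 component.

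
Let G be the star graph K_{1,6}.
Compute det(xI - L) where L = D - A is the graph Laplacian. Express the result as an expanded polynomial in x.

The graph has 7 vertices and degree multiset [6, 1, 1, 1, 1, 1, 1]; D is the diagonal matrix of degrees and L = D - A. The eigenvalues of L are [0, 1, 1, 1, 1, 1, 7]; the characteristic polynomial is the product of (x - lambda_i), which multiplies out to x^7 - 12x^6 + 45x^5 - 80x^4 + 75x^3 - 36x^2 + 7x. The constant term is 0 because L is singular (the all-ones vector lies in its kernel). The eigenvalues sum to 12, which equals trace(L) = 2|E|.

x^7 - 12x^6 + 45x^5 - 80x^4 + 75x^3 - 36x^2 + 7x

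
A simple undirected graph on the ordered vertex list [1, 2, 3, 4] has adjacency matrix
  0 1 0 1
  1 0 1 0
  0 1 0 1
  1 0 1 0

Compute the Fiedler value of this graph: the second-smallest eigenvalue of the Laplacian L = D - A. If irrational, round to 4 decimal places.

2

Reading degrees in the order [1, 2, 3, 4] gives [2, 2, 2, 2]; set D = diag(2, 2, 2, 2) and form L = D - A. The smallest Laplacian eigenvalue is always 0. The next one, lambda_2 = 2, measures how hard the graph is to disconnect: larger values mean better connectivity. The eigenvalues sum to 8, which equals trace(L) = 2|E|. By the matrix-tree theorem the graph has (1/4) * product of the nonzero eigenvalues = 4 spanning trees.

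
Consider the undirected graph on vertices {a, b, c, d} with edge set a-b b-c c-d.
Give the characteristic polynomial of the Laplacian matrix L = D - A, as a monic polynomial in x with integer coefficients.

x^4 - 6x^3 + 10x^2 - 4x

Reading degrees in the order [a, b, c, d] gives [1, 2, 2, 1]; set D = diag(1, 2, 2, 1) and form L = D - A. Computing det(xI - L) by cofactor expansion (or equivalently via sum-over-permutations) gives x^4 - 6x^3 + 10x^2 - 4x. The constant term is 0 because L is singular (the all-ones vector lies in its kernel). There is one zero in the spectrum, matching the 1 component.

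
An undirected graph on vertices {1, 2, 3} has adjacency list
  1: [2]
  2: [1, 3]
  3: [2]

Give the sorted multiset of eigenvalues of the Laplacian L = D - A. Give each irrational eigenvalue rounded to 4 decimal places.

Reading degrees in the order [1, 2, 3] gives [1, 2, 1]; set D = diag(1, 2, 1) and form L = D - A. Diagonalising L (or applying a numerical eigensolver to the 3x3 matrix) gives the spectrum above. There is one zero in the spectrum, matching the 1 component.

[0, 1, 3]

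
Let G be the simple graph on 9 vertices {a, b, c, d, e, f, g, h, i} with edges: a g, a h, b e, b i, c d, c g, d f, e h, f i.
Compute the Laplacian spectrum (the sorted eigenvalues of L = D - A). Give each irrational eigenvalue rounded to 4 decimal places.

[0, 0.4679, 0.4679, 1.6527, 1.6527, 3, 3, 3.8794, 3.8794]

Reading degrees in the order [a, b, c, d, e, f, g, h, i] gives [2, 2, 2, 2, 2, 2, 2, 2, 2]; set D = diag(2, 2, 2, 2, 2, 2, 2, 2, 2) and form L = D - A. Diagonalising L (or applying a numerical eigensolver to the 9x9 matrix) gives the spectrum above. The single zero eigenvalue shows the graph is connected. The largest eigenvalue, 3.8794, is at most the vertex count 9.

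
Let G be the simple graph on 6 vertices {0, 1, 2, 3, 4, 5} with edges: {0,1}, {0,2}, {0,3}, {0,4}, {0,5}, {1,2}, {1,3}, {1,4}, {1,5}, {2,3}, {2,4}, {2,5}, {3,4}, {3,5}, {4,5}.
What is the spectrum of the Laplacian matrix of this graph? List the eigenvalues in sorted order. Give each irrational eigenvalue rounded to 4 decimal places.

[0, 6, 6, 6, 6, 6]

With the vertex order [0, 1, 2, 3, 4, 5], the degrees are [5, 5, 5, 5, 5, 5], giving D = diag(5, 5, 5, 5, 5, 5) and L = D - A. Diagonalising L (or applying a numerical eigensolver to the 6x6 matrix) gives the spectrum above. The single zero eigenvalue shows the graph is connected.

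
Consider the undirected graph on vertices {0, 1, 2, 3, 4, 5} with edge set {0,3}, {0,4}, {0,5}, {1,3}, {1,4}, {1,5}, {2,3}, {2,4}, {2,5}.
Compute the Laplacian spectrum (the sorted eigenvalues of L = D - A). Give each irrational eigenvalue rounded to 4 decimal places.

[0, 3, 3, 3, 3, 6]

With the vertex order [0, 1, 2, 3, 4, 5], the degrees are [3, 3, 3, 3, 3, 3], giving D = diag(3, 3, 3, 3, 3, 3) and L = D - A. The multiplicity of 0 as a Laplacian eigenvalue equals the number of connected components. The eigenvalues sum to 18, which equals trace(L) = 2|E|. By the matrix-tree theorem the graph has (1/6) * product of the nonzero eigenvalues = 81 spanning trees.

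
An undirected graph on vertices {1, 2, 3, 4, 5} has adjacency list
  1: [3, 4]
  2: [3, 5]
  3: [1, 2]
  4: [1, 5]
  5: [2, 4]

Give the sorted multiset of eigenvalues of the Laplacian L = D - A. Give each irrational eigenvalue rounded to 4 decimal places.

[0, 1.3820, 1.3820, 3.6180, 3.6180]

Each diagonal entry of L is the vertex degree and each off-diagonal entry is -1 where an edge is present, 0 otherwise; in the order [1, 2, 3, 4, 5] the diagonal is [2, 2, 2, 2, 2]. Since every row of L sums to 0, the all-ones vector is in the kernel and 0 is an eigenvalue. The largest eigenvalue, 3.6180, is at most the vertex count 5. By the matrix-tree theorem the graph has (1/5) * product of the nonzero eigenvalues = 5 spanning trees.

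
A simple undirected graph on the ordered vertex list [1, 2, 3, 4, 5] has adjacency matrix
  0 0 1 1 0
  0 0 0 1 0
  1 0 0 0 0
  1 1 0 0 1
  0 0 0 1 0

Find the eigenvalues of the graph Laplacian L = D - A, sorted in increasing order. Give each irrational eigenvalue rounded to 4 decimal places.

[0, 0.5188, 1, 2.3111, 4.1701]

Each diagonal entry of L is the vertex degree and each off-diagonal entry is -1 where an edge is present, 0 otherwise; in the order [1, 2, 3, 4, 5] the diagonal is [2, 1, 1, 3, 1]. The multiplicity of 0 as a Laplacian eigenvalue equals the number of connected components. The single zero eigenvalue shows the graph is connected. By the matrix-tree theorem the graph has (1/5) * product of the nonzero eigenvalues = 1 spanning tree.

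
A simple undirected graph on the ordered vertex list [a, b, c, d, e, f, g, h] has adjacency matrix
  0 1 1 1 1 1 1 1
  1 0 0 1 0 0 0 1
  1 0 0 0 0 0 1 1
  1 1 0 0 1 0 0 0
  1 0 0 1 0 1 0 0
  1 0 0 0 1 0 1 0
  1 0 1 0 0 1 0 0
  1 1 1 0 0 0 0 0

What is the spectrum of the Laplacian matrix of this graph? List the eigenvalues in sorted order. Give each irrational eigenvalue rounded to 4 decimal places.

[0, 1.7530, 1.7530, 3.4450, 3.4450, 4.8019, 4.8019, 8]

Reading degrees in the order [a, b, c, d, e, f, g, h] gives [7, 3, 3, 3, 3, 3, 3, 3]; set D = diag(7, 3, 3, 3, 3, 3, 3, 3) and form L = D - A. The multiplicity of 0 as a Laplacian eigenvalue equals the number of connected components.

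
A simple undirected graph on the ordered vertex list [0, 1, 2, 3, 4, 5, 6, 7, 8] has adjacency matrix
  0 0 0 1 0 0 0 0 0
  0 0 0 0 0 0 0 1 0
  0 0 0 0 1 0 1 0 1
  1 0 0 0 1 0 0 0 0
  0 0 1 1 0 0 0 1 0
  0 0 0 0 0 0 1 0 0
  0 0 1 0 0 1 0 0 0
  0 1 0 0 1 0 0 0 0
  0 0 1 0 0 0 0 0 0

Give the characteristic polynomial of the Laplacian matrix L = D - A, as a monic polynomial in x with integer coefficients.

Reading degrees in the order [0, 1, 2, 3, 4, 5, 6, 7, 8] gives [1, 1, 3, 2, 3, 1, 2, 2, 1]; set D = diag(1, 1, 3, 2, 3, 1, 2, 2, 1) and form L = D - A. L has integer entries, so p(x) = det(xI - L) has integer coefficients. Expanding the determinant yields x^9 - 16x^8 + 103x^7 - 344x^6 + 640x^5 - 662x^4 + 361x^3 - 94x^2 + 9x. Since p(0) = det(-L) = 0, x divides p(x). There is one zero in the spectrum, matching the 1 component. The eigenvalues sum to 16, which equals trace(L) = 2|E|.

x^9 - 16x^8 + 103x^7 - 344x^6 + 640x^5 - 662x^4 + 361x^3 - 94x^2 + 9x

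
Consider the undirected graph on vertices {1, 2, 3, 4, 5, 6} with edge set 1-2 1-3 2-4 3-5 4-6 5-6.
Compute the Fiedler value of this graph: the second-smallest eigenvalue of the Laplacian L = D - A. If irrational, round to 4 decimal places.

Each diagonal entry of L is the vertex degree and each off-diagonal entry is -1 where an edge is present, 0 otherwise; in the order [1, 2, 3, 4, 5, 6] the diagonal is [2, 2, 2, 2, 2, 2]. The sorted Laplacian eigenvalues are [0, 1, 1, 3, 3, 4]; the algebraic connectivity is the second entry, 1. The largest eigenvalue, 4, is at most the vertex count 6. The eigenvalues sum to 12, which equals trace(L) = 2|E|.

1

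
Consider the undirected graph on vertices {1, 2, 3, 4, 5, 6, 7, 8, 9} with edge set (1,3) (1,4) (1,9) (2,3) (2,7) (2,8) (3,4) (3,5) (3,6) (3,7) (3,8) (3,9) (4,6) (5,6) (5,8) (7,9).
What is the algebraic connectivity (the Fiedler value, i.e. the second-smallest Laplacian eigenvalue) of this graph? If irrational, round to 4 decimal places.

With the vertex order [1, 2, 3, 4, 5, 6, 7, 8, 9], the degrees are [3, 3, 8, 3, 3, 3, 3, 3, 3], giving D = diag(3, 3, 8, 3, 3, 3, 3, 3, 3) and L = D - A. The smallest Laplacian eigenvalue is always 0. The next one, lambda_2 = 1.5858, measures how hard the graph is to disconnect: larger values mean better connectivity. By the matrix-tree theorem the graph has (1/9) * product of the nonzero eigenvalues = 2205 spanning trees.

1.5858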